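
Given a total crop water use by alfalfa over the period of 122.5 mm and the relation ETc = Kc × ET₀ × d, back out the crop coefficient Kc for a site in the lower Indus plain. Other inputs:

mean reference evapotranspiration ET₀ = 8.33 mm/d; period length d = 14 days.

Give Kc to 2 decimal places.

1.05

ETc = Kc × ET₀ × d  ⇒  Kc = ETc / (ET₀ × d)
Kc = 122.5 / (8.33 × 14) = 122.5 / 116.62 = 1.0504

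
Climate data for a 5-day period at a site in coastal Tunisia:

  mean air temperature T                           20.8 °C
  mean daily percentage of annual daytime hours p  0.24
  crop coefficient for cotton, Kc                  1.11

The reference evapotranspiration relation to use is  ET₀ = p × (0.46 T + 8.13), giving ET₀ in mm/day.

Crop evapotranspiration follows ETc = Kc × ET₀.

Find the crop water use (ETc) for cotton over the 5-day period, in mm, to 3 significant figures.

23.6 mm

ET₀ = 0.24 × (0.46 × 20.8 + 8.13) = 0.24 × 17.698 = 4.2475 mm/d
ETc = Kc × ET₀ = 1.11 × 4.2475 = 4.7147 mm/d
Over 5 days: 4.7147 × 5 = 23.574 mm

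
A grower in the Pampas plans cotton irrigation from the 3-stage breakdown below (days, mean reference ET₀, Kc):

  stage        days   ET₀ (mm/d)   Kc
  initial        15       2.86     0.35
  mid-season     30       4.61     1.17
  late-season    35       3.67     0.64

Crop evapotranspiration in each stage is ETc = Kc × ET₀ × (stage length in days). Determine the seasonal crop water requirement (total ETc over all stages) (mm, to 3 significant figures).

initial: 0.35 × 2.86 × 15 = 15.02 mm
mid-season: 1.17 × 4.61 × 30 = 161.81 mm
late-season: 0.64 × 3.67 × 35 = 82.21 mm
Seasonal total = 259.04 mm

259 mm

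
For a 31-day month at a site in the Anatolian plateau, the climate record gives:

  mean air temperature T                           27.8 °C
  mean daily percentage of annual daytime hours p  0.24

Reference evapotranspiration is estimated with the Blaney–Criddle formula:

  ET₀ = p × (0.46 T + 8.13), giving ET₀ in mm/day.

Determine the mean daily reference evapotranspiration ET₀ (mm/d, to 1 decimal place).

ET₀ = 0.24 × (0.46 × 27.8 + 8.13) = 0.24 × 20.918 = 5.0203 mm/d

5.0 mm/d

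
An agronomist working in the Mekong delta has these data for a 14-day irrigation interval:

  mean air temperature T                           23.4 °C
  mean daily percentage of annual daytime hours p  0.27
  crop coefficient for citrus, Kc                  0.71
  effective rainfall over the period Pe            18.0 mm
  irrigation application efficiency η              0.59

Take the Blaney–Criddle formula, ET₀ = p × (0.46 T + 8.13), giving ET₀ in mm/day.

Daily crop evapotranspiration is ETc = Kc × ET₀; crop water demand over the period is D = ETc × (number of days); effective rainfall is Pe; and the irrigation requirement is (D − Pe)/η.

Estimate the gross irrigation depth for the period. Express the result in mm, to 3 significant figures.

ET₀ = 0.27 × (0.46 × 23.4 + 8.13) = 0.27 × 18.894 = 5.1014 mm/d
ETc = Kc × ET₀ = 0.71 × 5.1014 = 3.6220 mm/d
Crop demand D = ETc × 14 d = 3.6220 × 14 = 50.708 mm
D − Pe = 50.708 − 18.0 = 32.708 mm
Gross irrigation = 32.708 / 0.59 = 55.437 mm

55.4 mm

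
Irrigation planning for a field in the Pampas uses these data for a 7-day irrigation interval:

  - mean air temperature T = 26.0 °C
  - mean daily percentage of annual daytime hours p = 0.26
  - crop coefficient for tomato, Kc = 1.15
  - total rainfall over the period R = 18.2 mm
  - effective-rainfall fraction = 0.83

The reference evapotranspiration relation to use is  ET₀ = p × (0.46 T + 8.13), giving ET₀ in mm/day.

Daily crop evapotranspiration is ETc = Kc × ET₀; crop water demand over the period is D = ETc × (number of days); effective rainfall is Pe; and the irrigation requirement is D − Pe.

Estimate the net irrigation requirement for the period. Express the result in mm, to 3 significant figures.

26.9 mm

ET₀ = 0.26 × (0.46 × 26.0 + 8.13) = 0.26 × 20.090 = 5.2234 mm/d
ETc = Kc × ET₀ = 1.15 × 5.2234 = 6.0069 mm/d
Crop demand D = ETc × 7 d = 6.0069 × 7 = 42.048 mm
Pe = 0.83 × 18.2 = 15.106 mm
D − Pe = 42.048 − 15.106 = 26.942 mm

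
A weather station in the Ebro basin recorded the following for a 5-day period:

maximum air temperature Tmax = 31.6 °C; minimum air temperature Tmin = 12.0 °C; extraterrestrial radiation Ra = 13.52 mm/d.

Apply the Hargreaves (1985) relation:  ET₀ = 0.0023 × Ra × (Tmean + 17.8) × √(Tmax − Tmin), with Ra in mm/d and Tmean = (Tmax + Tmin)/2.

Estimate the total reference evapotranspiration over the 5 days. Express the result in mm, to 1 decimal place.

27.3 mm

Tmean = (31.6 + 12.0)/2 = 21.80 °C
ET₀ = 0.0023 × 13.52 × (21.80 + 17.8) × √19.6 = 0.0023 × 13.52 × 39.60 × 4.4272 = 5.4517 mm/d
Over 5 days: 5.4517 × 5 = 27.259 mm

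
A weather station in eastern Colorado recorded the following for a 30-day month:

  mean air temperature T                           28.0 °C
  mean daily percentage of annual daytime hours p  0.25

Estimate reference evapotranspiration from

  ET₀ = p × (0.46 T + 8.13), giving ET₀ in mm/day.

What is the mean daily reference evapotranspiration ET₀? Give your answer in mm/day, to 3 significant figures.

5.25 mm/day

ET₀ = 0.25 × (0.46 × 28.0 + 8.13) = 0.25 × 21.010 = 5.2525 mm/d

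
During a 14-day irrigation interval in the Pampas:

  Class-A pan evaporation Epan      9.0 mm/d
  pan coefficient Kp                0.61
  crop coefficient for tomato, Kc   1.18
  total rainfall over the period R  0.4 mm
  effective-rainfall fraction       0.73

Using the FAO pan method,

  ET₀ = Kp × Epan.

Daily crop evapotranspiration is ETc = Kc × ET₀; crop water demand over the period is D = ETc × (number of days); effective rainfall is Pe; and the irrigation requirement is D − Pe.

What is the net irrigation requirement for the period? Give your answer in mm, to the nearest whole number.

ET₀ = 0.61 × 9.0 = 5.4900 mm/d
ETc = Kc × ET₀ = 1.18 × 5.4900 = 6.4782 mm/d
Crop demand D = ETc × 14 d = 6.4782 × 14 = 90.695 mm
Pe = 0.73 × 0.4 = 0.292 mm
D − Pe = 90.695 − 0.292 = 90.403 mm

90 mm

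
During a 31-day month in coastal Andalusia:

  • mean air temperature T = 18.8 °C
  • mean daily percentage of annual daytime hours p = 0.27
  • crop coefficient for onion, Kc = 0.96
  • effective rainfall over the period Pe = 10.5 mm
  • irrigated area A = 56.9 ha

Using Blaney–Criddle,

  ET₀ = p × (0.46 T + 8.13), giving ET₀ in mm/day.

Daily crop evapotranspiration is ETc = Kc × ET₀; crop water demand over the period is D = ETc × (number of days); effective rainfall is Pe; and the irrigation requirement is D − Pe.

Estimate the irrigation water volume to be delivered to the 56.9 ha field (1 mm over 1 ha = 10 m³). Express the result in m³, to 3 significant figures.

70700 m³

ET₀ = 0.27 × (0.46 × 18.8 + 8.13) = 0.27 × 16.778 = 4.5301 mm/d
ETc = Kc × ET₀ = 0.96 × 4.5301 = 4.3489 mm/d
Crop demand D = ETc × 31 d = 4.3489 × 31 = 134.816 mm
D − Pe = 134.816 − 10.5 = 124.316 mm
Volume = 124.316 mm × 56.9 ha × 10 = 70735.8 m³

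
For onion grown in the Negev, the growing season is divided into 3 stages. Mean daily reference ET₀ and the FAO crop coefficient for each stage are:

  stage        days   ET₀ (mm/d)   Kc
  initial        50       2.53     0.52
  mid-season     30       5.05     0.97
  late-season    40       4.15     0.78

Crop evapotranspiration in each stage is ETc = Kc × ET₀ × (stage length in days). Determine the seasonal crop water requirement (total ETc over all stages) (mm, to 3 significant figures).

342 mm

initial: 0.52 × 2.53 × 50 = 65.78 mm
mid-season: 0.97 × 5.05 × 30 = 146.96 mm
late-season: 0.78 × 4.15 × 40 = 129.48 mm
Seasonal total = 342.22 mm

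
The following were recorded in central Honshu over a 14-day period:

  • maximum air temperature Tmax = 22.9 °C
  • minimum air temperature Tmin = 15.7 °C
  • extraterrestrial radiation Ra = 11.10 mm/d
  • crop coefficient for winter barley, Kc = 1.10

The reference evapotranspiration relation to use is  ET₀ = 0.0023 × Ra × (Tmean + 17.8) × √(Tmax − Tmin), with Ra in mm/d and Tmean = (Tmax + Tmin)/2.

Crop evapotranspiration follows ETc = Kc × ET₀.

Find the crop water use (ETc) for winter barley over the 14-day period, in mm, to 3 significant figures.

Tmean = (22.9 + 15.7)/2 = 19.30 °C
ET₀ = 0.0023 × 11.10 × (19.30 + 17.8) × √7.2 = 0.0023 × 11.10 × 37.10 × 2.6833 = 2.5415 mm/d
ETc = Kc × ET₀ = 1.10 × 2.5415 = 2.7957 mm/d
Over 14 days: 2.7957 × 14 = 39.140 mm

39.1 mm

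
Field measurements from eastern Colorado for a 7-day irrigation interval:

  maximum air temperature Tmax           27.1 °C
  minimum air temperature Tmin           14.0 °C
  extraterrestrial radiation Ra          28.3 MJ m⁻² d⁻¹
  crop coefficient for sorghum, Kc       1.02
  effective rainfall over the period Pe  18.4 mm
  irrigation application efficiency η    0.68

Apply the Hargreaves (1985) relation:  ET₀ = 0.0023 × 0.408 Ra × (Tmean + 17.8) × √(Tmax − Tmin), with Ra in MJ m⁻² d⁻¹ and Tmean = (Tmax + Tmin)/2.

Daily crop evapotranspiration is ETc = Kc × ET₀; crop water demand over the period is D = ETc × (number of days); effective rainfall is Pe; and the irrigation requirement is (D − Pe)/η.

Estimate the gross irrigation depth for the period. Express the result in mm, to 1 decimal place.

11.6 mm

Tmean = (27.1 + 14.0)/2 = 20.55 °C
0.408 Ra = 0.408 × 28.3 = 11.5464 mm/d equivalent
ET₀ = 0.0023 × 11.5464 × (20.55 + 17.8) × √13.1 = 0.0023 × 11.5464 × 38.35 × 3.6194 = 3.6862 mm/d
ETc = Kc × ET₀ = 1.02 × 3.6862 = 3.7599 mm/d
Crop demand D = ETc × 7 d = 3.7599 × 7 = 26.319 mm
D − Pe = 26.319 − 18.4 = 7.919 mm
Gross irrigation = 7.919 / 0.68 = 11.646 mm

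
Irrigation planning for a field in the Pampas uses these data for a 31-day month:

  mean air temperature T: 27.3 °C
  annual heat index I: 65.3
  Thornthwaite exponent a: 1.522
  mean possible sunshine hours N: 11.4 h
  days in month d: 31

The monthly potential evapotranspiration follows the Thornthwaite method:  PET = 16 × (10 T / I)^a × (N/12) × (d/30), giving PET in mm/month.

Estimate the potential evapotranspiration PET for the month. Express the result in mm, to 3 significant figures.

10T/I = 10 × 27.3 / 65.3 = 4.1807
(10T/I)^a = 4.1807^1.522 = 8.8215
Uncorrected PET = 16 × 8.8215 = 141.144 mm
Correction = (N/12)(d/30) = (11.4/12)(31/30) = 0.9817
PET = 141.144 × 0.9817 = 138.561 mm/month

139 mm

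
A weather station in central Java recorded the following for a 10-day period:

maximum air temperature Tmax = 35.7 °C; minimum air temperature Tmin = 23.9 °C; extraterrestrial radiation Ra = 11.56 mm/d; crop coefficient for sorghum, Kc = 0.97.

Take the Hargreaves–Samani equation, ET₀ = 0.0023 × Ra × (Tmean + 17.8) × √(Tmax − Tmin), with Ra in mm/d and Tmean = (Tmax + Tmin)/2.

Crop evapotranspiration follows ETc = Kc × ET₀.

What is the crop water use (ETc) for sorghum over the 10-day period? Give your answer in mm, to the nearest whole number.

Tmean = (35.7 + 23.9)/2 = 29.80 °C
ET₀ = 0.0023 × 11.56 × (29.80 + 17.8) × √11.8 = 0.0023 × 11.56 × 47.60 × 3.4351 = 4.3474 mm/d
ETc = Kc × ET₀ = 0.97 × 4.3474 = 4.2170 mm/d
Over 10 days: 4.2170 × 10 = 42.170 mm

42 mm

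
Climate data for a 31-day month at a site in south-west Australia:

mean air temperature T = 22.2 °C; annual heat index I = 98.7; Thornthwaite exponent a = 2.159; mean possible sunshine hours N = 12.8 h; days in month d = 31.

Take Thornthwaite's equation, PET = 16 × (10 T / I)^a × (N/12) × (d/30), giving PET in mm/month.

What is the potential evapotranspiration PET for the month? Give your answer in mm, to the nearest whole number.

101 mm

10T/I = 10 × 22.2 / 98.7 = 2.2492
(10T/I)^a = 2.2492^2.159 = 5.7548
Uncorrected PET = 16 × 5.7548 = 92.077 mm
Correction = (N/12)(d/30) = (12.8/12)(31/30) = 1.1022
PET = 92.077 × 1.1022 = 101.487 mm/month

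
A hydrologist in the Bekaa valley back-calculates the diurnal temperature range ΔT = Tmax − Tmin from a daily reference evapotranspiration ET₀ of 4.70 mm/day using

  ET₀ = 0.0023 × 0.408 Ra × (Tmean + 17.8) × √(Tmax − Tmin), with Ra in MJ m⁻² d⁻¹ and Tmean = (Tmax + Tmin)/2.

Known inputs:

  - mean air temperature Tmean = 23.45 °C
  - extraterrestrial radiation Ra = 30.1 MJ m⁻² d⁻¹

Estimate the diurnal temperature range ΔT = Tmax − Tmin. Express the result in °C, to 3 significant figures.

√ΔT = ET₀ / [0.0023 × 0.408 × Ra × (Tmean+17.8)] = 4.70 / (0.0023 × 12.2808 × 41.25) = 4.0338
ΔT = 4.0338² = 16.272 °C

16.3 °C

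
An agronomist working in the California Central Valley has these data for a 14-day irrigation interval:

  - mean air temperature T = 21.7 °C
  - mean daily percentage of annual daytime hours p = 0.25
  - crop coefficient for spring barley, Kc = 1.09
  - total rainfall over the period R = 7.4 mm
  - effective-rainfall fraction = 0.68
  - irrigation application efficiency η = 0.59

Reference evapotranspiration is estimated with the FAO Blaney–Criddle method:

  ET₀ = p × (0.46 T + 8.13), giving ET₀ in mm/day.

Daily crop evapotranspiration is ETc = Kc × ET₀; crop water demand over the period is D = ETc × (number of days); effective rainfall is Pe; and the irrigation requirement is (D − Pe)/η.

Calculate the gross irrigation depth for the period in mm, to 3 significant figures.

ET₀ = 0.25 × (0.46 × 21.7 + 8.13) = 0.25 × 18.112 = 4.5280 mm/d
ETc = Kc × ET₀ = 1.09 × 4.5280 = 4.9355 mm/d
Crop demand D = ETc × 14 d = 4.9355 × 14 = 69.097 mm
Pe = 0.68 × 7.4 = 5.032 mm
D − Pe = 69.097 − 5.032 = 64.065 mm
Gross irrigation = 64.065 / 0.59 = 108.585 mm

109 mm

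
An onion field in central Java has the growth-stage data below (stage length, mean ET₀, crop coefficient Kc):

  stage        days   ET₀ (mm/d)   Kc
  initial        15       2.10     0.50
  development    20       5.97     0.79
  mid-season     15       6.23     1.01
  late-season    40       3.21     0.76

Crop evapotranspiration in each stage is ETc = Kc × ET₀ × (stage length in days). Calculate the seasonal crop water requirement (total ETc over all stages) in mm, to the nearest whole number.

initial: 0.50 × 2.10 × 15 = 15.75 mm
development: 0.79 × 5.97 × 20 = 94.33 mm
mid-season: 1.01 × 6.23 × 15 = 94.38 mm
late-season: 0.76 × 3.21 × 40 = 97.58 mm
Seasonal total = 302.04 mm

302 mm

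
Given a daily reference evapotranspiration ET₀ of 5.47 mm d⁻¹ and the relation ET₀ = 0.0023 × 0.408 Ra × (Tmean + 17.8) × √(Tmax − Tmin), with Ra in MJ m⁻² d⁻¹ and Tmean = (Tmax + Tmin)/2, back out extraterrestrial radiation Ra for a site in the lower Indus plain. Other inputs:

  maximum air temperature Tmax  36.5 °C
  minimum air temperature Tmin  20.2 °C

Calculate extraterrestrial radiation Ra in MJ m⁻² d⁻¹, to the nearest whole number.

31 MJ m⁻² d⁻¹

Tmean = (36.5+20.2)/2 = 28.35 °C; ΔT = 16.3
Ra = ET₀ / [0.0023 × 0.408 × (Tmean+17.8) × √ΔT]
   = 5.47 / (0.0023 × 0.408 × 46.15 × 4.0373) = 31.285 MJ m⁻² d⁻¹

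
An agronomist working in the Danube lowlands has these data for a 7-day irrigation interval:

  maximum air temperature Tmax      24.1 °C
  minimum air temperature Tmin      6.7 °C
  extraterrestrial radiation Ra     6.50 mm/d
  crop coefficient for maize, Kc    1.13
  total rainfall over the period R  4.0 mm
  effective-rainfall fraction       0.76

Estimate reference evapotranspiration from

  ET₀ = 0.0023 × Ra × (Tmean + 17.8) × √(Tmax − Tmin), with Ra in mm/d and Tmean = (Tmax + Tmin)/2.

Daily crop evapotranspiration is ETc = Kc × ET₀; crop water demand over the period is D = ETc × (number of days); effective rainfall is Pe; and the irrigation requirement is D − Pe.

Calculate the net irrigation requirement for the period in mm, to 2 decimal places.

Tmean = (24.1 + 6.7)/2 = 15.40 °C
ET₀ = 0.0023 × 6.50 × (15.40 + 17.8) × √17.4 = 0.0023 × 6.50 × 33.20 × 4.1713 = 2.0704 mm/d
ETc = Kc × ET₀ = 1.13 × 2.0704 = 2.3396 mm/d
Crop demand D = ETc × 7 d = 2.3396 × 7 = 16.377 mm
Pe = 0.76 × 4.0 = 3.040 mm
D − Pe = 16.377 − 3.040 = 13.337 mm

13.34 mm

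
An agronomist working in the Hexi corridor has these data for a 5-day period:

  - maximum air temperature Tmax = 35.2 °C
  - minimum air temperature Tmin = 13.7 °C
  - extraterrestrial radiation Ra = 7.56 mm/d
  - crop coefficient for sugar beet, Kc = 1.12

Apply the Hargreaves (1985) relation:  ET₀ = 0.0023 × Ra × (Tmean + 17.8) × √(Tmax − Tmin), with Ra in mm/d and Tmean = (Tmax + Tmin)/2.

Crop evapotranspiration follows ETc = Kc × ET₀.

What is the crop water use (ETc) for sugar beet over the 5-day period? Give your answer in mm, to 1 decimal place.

19.1 mm

Tmean = (35.2 + 13.7)/2 = 24.45 °C
ET₀ = 0.0023 × 7.56 × (24.45 + 17.8) × √21.5 = 0.0023 × 7.56 × 42.25 × 4.6368 = 3.4064 mm/d
ETc = Kc × ET₀ = 1.12 × 3.4064 = 3.8152 mm/d
Over 5 days: 3.8152 × 5 = 19.076 mm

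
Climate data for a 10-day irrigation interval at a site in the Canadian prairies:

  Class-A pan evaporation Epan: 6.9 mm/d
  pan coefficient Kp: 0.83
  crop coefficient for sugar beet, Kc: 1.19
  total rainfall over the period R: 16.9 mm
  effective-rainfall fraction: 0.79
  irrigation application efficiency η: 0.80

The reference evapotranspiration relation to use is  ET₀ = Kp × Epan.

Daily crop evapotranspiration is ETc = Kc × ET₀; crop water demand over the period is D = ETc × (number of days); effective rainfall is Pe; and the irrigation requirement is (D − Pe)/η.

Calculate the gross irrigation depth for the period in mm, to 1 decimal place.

68.5 mm

ET₀ = 0.83 × 6.9 = 5.7270 mm/d
ETc = Kc × ET₀ = 1.19 × 5.7270 = 6.8151 mm/d
Crop demand D = ETc × 10 d = 6.8151 × 10 = 68.151 mm
Pe = 0.79 × 16.9 = 13.351 mm
D − Pe = 68.151 − 13.351 = 54.800 mm
Gross irrigation = 54.800 / 0.80 = 68.500 mm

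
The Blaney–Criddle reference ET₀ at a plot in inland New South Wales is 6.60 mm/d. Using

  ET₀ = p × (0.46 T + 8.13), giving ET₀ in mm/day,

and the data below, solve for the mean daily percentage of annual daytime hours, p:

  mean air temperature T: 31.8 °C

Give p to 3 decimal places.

p = ET₀ / (0.46 T + 8.13) = 6.60 / (0.46 × 31.8 + 8.13) = 6.60 / 22.758 = 0.2900

0.290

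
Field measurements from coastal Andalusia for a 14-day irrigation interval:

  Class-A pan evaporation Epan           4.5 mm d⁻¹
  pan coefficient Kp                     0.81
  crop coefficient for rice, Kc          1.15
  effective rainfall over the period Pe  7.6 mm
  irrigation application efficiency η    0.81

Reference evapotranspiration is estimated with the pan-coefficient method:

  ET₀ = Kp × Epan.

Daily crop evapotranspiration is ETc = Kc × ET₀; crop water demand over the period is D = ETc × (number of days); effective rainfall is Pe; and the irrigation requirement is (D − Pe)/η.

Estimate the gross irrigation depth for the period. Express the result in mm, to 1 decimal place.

63.1 mm

ET₀ = 0.81 × 4.5 = 3.6450 mm/d
ETc = Kc × ET₀ = 1.15 × 3.6450 = 4.1918 mm/d
Crop demand D = ETc × 14 d = 4.1918 × 14 = 58.685 mm
D − Pe = 58.685 − 7.6 = 51.085 mm
Gross irrigation = 51.085 / 0.81 = 63.068 mm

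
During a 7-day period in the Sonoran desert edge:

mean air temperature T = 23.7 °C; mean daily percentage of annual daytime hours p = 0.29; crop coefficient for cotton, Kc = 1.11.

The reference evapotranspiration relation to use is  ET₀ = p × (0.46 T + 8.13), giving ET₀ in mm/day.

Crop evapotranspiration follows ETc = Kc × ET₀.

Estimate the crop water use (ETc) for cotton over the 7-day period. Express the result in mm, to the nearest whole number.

ET₀ = 0.29 × (0.46 × 23.7 + 8.13) = 0.29 × 19.032 = 5.5193 mm/d
ETc = Kc × ET₀ = 1.11 × 5.5193 = 6.1264 mm/d
Over 7 days: 6.1264 × 7 = 42.885 mm

43 mm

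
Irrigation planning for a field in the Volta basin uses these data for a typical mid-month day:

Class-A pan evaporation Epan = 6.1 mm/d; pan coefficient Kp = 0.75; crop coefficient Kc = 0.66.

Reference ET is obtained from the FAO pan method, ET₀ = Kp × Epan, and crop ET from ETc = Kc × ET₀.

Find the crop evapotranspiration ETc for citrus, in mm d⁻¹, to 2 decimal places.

3.02 mm d⁻¹

ET₀ = 0.75 × 6.1 = 4.5750 mm/d
ETc = Kc × ET₀ = 0.66 × 4.5750 = 3.0195 mm/d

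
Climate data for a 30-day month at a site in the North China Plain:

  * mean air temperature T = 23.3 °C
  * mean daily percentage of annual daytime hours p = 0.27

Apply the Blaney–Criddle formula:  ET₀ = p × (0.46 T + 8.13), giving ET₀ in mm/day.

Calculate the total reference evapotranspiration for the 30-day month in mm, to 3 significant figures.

ET₀ = 0.27 × (0.46 × 23.3 + 8.13) = 0.27 × 18.848 = 5.0890 mm/d
Monthly total = 5.0890 × 30 = 152.670 mm

153 mm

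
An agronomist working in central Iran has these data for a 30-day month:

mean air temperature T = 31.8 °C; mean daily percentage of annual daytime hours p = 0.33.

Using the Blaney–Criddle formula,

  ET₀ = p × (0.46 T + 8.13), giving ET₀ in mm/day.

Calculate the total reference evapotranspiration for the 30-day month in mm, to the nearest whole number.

ET₀ = 0.33 × (0.46 × 31.8 + 8.13) = 0.33 × 22.758 = 7.5101 mm/d
Monthly total = 7.5101 × 30 = 225.303 mm

225 mm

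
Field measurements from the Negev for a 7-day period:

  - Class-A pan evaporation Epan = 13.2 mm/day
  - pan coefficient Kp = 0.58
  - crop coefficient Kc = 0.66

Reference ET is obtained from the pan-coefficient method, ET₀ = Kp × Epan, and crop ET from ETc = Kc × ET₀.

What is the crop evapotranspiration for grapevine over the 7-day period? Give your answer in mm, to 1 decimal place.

ET₀ = 0.58 × 13.2 = 7.6560 mm/d
ETc = Kc × ET₀ = 0.66 × 7.6560 = 5.0530 mm/d
Over 7 days: 5.0530 × 7 = 35.371 mm

35.4 mm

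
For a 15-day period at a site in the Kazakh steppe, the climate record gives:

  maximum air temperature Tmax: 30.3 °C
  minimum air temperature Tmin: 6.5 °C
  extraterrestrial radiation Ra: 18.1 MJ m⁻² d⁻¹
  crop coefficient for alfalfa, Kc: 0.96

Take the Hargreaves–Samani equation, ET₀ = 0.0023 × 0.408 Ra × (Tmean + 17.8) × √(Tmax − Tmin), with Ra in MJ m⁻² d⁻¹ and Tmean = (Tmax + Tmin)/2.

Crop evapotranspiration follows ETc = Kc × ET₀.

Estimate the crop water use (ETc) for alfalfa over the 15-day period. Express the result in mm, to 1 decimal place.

Tmean = (30.3 + 6.5)/2 = 18.40 °C
0.408 Ra = 0.408 × 18.1 = 7.3848 mm/d equivalent
ET₀ = 0.0023 × 7.3848 × (18.40 + 17.8) × √23.8 = 0.0023 × 7.3848 × 36.20 × 4.8785 = 2.9996 mm/d
ETc = Kc × ET₀ = 0.96 × 2.9996 = 2.8796 mm/d
Over 15 days: 2.8796 × 15 = 43.194 mm

43.2 mm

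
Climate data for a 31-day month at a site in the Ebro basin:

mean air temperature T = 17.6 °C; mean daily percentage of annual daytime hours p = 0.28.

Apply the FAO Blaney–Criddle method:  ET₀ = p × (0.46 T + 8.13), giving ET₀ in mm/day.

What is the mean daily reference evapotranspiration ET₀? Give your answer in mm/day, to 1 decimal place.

4.5 mm/day

ET₀ = 0.28 × (0.46 × 17.6 + 8.13) = 0.28 × 16.226 = 4.5433 mm/d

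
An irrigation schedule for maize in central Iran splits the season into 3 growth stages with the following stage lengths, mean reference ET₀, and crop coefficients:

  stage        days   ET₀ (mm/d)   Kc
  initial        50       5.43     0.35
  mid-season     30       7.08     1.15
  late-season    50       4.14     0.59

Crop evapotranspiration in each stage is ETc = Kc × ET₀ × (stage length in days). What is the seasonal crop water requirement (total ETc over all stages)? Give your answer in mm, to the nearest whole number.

461 mm

initial: 0.35 × 5.43 × 50 = 95.03 mm
mid-season: 1.15 × 7.08 × 30 = 244.26 mm
late-season: 0.59 × 4.14 × 50 = 122.13 mm
Seasonal total = 461.42 mm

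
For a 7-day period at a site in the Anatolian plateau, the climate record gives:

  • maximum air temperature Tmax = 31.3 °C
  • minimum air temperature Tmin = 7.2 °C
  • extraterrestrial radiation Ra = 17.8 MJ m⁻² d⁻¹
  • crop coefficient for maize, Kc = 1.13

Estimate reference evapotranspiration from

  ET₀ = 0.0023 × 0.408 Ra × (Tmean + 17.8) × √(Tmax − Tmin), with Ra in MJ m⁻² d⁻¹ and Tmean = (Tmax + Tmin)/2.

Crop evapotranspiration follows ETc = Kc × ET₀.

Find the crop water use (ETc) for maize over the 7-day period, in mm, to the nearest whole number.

24 mm

Tmean = (31.3 + 7.2)/2 = 19.25 °C
0.408 Ra = 0.408 × 17.8 = 7.2624 mm/d equivalent
ET₀ = 0.0023 × 7.2624 × (19.25 + 17.8) × √24.1 = 0.0023 × 7.2624 × 37.05 × 4.9092 = 3.0381 mm/d
ETc = Kc × ET₀ = 1.13 × 3.0381 = 3.4331 mm/d
Over 7 days: 3.4331 × 7 = 24.032 mm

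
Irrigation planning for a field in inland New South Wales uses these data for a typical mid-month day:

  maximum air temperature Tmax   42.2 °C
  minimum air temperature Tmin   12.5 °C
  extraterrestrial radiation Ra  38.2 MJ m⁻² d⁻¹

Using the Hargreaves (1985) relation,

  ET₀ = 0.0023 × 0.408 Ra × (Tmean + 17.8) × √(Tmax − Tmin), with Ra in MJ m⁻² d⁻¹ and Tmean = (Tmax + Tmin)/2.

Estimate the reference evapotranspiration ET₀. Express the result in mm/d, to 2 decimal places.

8.82 mm/d

Tmean = (42.2 + 12.5)/2 = 27.35 °C
0.408 Ra = 0.408 × 38.2 = 15.5856 mm/d equivalent
ET₀ = 0.0023 × 15.5856 × (27.35 + 17.8) × √29.7 = 0.0023 × 15.5856 × 45.15 × 5.4498 = 8.8204 mm/d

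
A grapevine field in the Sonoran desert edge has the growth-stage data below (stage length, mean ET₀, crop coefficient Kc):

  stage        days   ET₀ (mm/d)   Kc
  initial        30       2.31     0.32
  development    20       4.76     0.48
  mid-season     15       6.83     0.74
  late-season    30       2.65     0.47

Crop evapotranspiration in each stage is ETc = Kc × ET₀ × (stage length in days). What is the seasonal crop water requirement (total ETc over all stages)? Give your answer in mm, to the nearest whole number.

181 mm

initial: 0.32 × 2.31 × 30 = 22.18 mm
development: 0.48 × 4.76 × 20 = 45.70 mm
mid-season: 0.74 × 6.83 × 15 = 75.81 mm
late-season: 0.47 × 2.65 × 30 = 37.37 mm
Seasonal total = 181.06 mm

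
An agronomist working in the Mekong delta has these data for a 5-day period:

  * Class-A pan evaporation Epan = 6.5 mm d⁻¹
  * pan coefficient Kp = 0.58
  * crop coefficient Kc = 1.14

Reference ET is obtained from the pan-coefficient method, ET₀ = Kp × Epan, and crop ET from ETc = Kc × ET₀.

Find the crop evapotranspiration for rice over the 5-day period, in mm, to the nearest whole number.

ET₀ = 0.58 × 6.5 = 3.7700 mm/d
ETc = Kc × ET₀ = 1.14 × 3.7700 = 4.2978 mm/d
Over 5 days: 4.2978 × 5 = 21.489 mm

21 mm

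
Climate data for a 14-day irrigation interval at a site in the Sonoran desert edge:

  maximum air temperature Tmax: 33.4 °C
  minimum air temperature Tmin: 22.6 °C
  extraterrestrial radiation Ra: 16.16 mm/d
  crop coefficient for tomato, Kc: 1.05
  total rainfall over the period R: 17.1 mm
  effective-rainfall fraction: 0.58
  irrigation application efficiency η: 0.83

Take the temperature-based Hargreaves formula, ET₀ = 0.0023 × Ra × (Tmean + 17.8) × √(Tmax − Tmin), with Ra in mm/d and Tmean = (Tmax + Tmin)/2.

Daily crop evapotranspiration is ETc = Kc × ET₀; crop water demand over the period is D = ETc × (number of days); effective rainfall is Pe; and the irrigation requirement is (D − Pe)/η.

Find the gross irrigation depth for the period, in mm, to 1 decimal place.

87.1 mm

Tmean = (33.4 + 22.6)/2 = 28.00 °C
ET₀ = 0.0023 × 16.16 × (28.00 + 17.8) × √10.8 = 0.0023 × 16.16 × 45.80 × 3.2863 = 5.5943 mm/d
ETc = Kc × ET₀ = 1.05 × 5.5943 = 5.8740 mm/d
Crop demand D = ETc × 14 d = 5.8740 × 14 = 82.236 mm
Pe = 0.58 × 17.1 = 9.918 mm
D − Pe = 82.236 − 9.918 = 72.318 mm
Gross irrigation = 72.318 / 0.83 = 87.130 mm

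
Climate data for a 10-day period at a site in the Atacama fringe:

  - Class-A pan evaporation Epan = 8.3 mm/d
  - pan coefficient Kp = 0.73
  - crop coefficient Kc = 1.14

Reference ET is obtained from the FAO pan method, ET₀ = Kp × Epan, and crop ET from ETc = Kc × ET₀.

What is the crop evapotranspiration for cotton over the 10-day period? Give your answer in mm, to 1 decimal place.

ET₀ = 0.73 × 8.3 = 6.0590 mm/d
ETc = Kc × ET₀ = 1.14 × 6.0590 = 6.9073 mm/d
Over 10 days: 6.9073 × 10 = 69.073 mm

69.1 mm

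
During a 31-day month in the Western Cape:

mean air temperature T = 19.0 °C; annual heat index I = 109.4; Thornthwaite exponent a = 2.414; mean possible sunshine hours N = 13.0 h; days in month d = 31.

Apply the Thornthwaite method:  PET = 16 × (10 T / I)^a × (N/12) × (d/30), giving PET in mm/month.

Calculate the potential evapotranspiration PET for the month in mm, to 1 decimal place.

10T/I = 10 × 19.0 / 109.4 = 1.7367
(10T/I)^a = 1.7367^2.414 = 3.7905
Uncorrected PET = 16 × 3.7905 = 60.648 mm
Correction = (N/12)(d/30) = (13.0/12)(31/30) = 1.1194
PET = 60.648 × 1.1194 = 67.889 mm/month

67.9 mm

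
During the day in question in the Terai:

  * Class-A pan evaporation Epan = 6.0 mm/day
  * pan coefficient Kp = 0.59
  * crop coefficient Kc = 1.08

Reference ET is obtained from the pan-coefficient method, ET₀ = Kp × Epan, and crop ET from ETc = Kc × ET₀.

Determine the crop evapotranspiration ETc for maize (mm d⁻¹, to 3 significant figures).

3.82 mm d⁻¹

ET₀ = 0.59 × 6.0 = 3.5400 mm/d
ETc = Kc × ET₀ = 1.08 × 3.5400 = 3.8232 mm/d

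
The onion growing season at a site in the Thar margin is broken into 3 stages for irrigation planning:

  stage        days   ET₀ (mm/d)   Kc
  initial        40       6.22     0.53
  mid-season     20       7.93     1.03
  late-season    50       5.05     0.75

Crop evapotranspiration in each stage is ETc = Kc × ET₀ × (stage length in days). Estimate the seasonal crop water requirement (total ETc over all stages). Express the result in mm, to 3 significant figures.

485 mm

initial: 0.53 × 6.22 × 40 = 131.86 mm
mid-season: 1.03 × 7.93 × 20 = 163.36 mm
late-season: 0.75 × 5.05 × 50 = 189.38 mm
Seasonal total = 484.60 mm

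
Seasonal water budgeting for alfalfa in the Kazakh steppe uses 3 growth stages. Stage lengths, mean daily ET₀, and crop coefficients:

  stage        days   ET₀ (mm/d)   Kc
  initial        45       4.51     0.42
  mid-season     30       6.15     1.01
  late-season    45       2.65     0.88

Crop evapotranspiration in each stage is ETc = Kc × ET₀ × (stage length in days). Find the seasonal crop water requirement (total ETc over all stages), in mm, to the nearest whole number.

initial: 0.42 × 4.51 × 45 = 85.24 mm
mid-season: 1.01 × 6.15 × 30 = 186.35 mm
late-season: 0.88 × 2.65 × 45 = 104.94 mm
Seasonal total = 376.53 mm

377 mm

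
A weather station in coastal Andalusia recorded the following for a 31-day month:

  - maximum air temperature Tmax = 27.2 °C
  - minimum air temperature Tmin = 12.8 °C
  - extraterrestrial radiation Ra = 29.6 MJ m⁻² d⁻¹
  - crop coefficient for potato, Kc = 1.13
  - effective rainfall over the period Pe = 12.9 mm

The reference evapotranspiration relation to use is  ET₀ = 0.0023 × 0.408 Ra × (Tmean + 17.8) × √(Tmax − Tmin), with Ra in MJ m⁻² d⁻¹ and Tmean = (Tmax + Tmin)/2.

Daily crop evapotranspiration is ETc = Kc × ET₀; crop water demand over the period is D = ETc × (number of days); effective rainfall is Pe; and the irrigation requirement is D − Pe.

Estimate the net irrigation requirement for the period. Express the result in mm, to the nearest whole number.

Tmean = (27.2 + 12.8)/2 = 20.00 °C
0.408 Ra = 0.408 × 29.6 = 12.0768 mm/d equivalent
ET₀ = 0.0023 × 12.0768 × (20.00 + 17.8) × √14.4 = 0.0023 × 12.0768 × 37.80 × 3.7947 = 3.9843 mm/d
ETc = Kc × ET₀ = 1.13 × 3.9843 = 4.5023 mm/d
Crop demand D = ETc × 31 d = 4.5023 × 31 = 139.571 mm
D − Pe = 139.571 − 12.9 = 126.671 mm

127 mm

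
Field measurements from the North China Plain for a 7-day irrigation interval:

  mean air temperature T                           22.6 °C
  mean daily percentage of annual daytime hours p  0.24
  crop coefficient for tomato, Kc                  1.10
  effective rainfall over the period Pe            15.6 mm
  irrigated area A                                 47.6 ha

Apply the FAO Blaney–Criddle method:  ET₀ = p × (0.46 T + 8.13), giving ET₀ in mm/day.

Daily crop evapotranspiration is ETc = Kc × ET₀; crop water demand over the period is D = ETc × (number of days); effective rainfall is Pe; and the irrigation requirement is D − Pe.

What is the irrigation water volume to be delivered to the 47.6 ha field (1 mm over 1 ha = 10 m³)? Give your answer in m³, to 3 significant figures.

8870 m³

ET₀ = 0.24 × (0.46 × 22.6 + 8.13) = 0.24 × 18.526 = 4.4462 mm/d
ETc = Kc × ET₀ = 1.10 × 4.4462 = 4.8908 mm/d
Crop demand D = ETc × 7 d = 4.8908 × 7 = 34.236 mm
D − Pe = 34.236 − 15.6 = 18.636 mm
Volume = 18.636 mm × 47.6 ha × 10 = 8870.7 m³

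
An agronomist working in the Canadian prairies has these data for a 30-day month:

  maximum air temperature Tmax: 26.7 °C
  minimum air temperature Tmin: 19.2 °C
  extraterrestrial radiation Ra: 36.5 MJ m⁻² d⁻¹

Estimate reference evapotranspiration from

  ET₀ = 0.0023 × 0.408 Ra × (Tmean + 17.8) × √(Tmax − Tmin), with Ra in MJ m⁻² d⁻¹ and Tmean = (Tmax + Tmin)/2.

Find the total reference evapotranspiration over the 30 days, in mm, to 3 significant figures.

115 mm

Tmean = (26.7 + 19.2)/2 = 22.95 °C
0.408 Ra = 0.408 × 36.5 = 14.8920 mm/d equivalent
ET₀ = 0.0023 × 14.8920 × (22.95 + 17.8) × √7.5 = 0.0023 × 14.8920 × 40.75 × 2.7386 = 3.8224 mm/d
Over 30 days: 3.8224 × 30 = 114.672 mm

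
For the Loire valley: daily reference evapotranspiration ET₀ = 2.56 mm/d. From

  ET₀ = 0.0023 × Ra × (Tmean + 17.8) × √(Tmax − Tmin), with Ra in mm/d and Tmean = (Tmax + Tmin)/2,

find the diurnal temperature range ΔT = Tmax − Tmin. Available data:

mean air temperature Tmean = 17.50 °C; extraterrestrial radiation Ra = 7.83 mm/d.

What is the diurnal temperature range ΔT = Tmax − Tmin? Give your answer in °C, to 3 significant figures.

√ΔT = ET₀ / [0.0023 × Ra × (Tmean+17.8)] = 2.56 / (0.0023 × 7.83 × 35.30) = 4.0269
ΔT = 4.0269² = 16.216 °C

16.2 °C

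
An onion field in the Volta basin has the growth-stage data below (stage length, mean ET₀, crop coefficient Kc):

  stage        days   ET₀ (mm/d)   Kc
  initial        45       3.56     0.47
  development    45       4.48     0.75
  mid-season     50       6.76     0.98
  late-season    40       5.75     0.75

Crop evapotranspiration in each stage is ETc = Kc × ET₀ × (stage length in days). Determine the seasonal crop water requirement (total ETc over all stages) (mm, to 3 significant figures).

730 mm

initial: 0.47 × 3.56 × 45 = 75.29 mm
development: 0.75 × 4.48 × 45 = 151.20 mm
mid-season: 0.98 × 6.76 × 50 = 331.24 mm
late-season: 0.75 × 5.75 × 40 = 172.50 mm
Seasonal total = 730.23 mm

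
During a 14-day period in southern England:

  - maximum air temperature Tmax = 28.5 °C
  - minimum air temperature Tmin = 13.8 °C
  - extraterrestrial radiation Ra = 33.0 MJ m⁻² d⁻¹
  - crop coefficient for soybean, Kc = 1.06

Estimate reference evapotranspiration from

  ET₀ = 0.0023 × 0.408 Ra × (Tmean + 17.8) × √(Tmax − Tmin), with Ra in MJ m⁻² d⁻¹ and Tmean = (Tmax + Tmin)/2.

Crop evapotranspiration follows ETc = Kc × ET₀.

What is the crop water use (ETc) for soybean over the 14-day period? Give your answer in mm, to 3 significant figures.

68.6 mm

Tmean = (28.5 + 13.8)/2 = 21.15 °C
0.408 Ra = 0.408 × 33.0 = 13.4640 mm/d equivalent
ET₀ = 0.0023 × 13.4640 × (21.15 + 17.8) × √14.7 = 0.0023 × 13.4640 × 38.95 × 3.8341 = 4.6246 mm/d
ETc = Kc × ET₀ = 1.06 × 4.6246 = 4.9021 mm/d
Over 14 days: 4.9021 × 14 = 68.629 mm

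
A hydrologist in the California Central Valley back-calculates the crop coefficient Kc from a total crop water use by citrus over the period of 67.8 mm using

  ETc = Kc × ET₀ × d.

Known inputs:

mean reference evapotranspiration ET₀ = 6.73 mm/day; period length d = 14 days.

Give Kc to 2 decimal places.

ETc = Kc × ET₀ × d  ⇒  Kc = ETc / (ET₀ × d)
Kc = 67.8 / (6.73 × 14) = 67.8 / 94.22 = 0.7196

0.72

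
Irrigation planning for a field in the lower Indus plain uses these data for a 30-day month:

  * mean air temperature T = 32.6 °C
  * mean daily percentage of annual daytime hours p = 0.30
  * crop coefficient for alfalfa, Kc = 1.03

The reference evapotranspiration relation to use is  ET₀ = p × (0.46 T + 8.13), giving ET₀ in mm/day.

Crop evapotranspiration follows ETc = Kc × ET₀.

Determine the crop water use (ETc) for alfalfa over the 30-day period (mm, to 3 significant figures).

214 mm

ET₀ = 0.30 × (0.46 × 32.6 + 8.13) = 0.30 × 23.126 = 6.9378 mm/d
ETc = Kc × ET₀ = 1.03 × 6.9378 = 7.1459 mm/d
Over 30 days: 7.1459 × 30 = 214.377 mm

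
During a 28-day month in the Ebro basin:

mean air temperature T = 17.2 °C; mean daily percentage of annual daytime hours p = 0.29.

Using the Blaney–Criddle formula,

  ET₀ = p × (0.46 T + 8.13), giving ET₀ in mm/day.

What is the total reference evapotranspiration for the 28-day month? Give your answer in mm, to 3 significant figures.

ET₀ = 0.29 × (0.46 × 17.2 + 8.13) = 0.29 × 16.042 = 4.6522 mm/d
Monthly total = 4.6522 × 28 = 130.262 mm

130 mm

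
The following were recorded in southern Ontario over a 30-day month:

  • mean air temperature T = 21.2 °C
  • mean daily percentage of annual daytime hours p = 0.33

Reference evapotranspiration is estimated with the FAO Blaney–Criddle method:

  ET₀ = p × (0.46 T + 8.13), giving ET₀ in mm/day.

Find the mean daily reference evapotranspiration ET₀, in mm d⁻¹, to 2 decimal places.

5.90 mm d⁻¹

ET₀ = 0.33 × (0.46 × 21.2 + 8.13) = 0.33 × 17.882 = 5.9011 mm/d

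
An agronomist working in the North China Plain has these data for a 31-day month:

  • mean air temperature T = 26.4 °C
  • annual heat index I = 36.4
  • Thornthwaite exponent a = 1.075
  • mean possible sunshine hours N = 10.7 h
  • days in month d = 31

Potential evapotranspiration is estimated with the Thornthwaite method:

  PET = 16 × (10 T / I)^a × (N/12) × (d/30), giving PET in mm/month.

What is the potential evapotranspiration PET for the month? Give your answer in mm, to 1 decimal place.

10T/I = 10 × 26.4 / 36.4 = 7.2527
(10T/I)^a = 7.2527^1.075 = 8.4147
Uncorrected PET = 16 × 8.4147 = 134.635 mm
Correction = (N/12)(d/30) = (10.7/12)(31/30) = 0.9214
PET = 134.635 × 0.9214 = 124.053 mm/month

124.1 mm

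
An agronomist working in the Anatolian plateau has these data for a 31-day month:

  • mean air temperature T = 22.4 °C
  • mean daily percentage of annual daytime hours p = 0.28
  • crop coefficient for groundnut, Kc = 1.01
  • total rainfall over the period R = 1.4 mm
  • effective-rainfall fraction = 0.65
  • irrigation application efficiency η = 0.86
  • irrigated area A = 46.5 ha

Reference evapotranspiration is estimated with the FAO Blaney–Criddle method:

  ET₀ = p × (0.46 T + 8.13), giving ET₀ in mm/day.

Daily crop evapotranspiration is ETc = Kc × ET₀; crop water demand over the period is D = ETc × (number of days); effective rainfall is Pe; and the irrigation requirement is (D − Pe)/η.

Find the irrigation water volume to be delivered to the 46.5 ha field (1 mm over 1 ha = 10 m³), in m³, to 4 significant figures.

ET₀ = 0.28 × (0.46 × 22.4 + 8.13) = 0.28 × 18.434 = 5.1615 mm/d
ETc = Kc × ET₀ = 1.01 × 5.1615 = 5.2131 mm/d
Crop demand D = ETc × 31 d = 5.2131 × 31 = 161.606 mm
Pe = 0.65 × 1.4 = 0.910 mm
D − Pe = 161.606 − 0.910 = 160.696 mm
Gross irrigation = 160.696 / 0.86 = 186.856 mm
Volume = 186.856 mm × 46.5 ha × 10 = 86888.0 m³

86890 m³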